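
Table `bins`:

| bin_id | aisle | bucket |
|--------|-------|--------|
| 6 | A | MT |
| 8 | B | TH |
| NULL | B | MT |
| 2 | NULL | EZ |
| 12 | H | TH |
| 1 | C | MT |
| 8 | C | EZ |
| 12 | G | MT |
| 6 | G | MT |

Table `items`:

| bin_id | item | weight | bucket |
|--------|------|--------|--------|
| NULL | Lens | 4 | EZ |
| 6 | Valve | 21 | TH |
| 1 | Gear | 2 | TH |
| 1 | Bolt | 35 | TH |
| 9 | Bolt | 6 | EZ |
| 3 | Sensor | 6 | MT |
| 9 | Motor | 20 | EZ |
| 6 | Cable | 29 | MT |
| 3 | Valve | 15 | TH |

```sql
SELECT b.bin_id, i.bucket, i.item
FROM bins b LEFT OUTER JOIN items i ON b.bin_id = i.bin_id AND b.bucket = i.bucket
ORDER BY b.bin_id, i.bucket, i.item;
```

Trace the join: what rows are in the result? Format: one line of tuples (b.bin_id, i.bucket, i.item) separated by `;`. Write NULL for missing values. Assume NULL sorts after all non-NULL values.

(1, NULL, NULL); (2, NULL, NULL); (6, MT, Cable); (6, MT, Cable); (8, NULL, NULL); (8, NULL, NULL); (12, NULL, NULL); (12, NULL, NULL); (NULL, NULL, NULL)

LEFT JOIN keeps every row from `bins`; unmatched rows get NULL for `items`'s columns.
Matching on b.bin_id = i.bin_id AND b.bucket = i.bucket. A NULL in a compared column never satisfies the condition.
- bin_id=6, bucket=MT: 1 matching i row(s), so 1 row(s) emitted.
- bin_id=8, bucket=TH: no i row matches, row kept with i columns NULL.
- bin_id=NULL, bucket=MT: no i row matches, row kept with i columns NULL.
- bin_id=2, bucket=EZ: no i row matches, row kept with i columns NULL.
- bin_id=12, bucket=TH: no i row matches, row kept with i columns NULL.
- bin_id=1, bucket=MT: no i row matches, row kept with i columns NULL.
- bin_id=8, bucket=EZ: no i row matches, row kept with i columns NULL.
- bin_id=12, bucket=MT: no i row matches, row kept with i columns NULL.
- bin_id=6, bucket=MT: 1 matching i row(s), so 1 row(s) emitted.
After projecting and ordering:
b.bin_id | i.bucket | i.item
1 | NULL | NULL
2 | NULL | NULL
6 | MT | Cable
6 | MT | Cable
8 | NULL | NULL
8 | NULL | NULL
12 | NULL | NULL
12 | NULL | NULL
NULL | NULL | NULL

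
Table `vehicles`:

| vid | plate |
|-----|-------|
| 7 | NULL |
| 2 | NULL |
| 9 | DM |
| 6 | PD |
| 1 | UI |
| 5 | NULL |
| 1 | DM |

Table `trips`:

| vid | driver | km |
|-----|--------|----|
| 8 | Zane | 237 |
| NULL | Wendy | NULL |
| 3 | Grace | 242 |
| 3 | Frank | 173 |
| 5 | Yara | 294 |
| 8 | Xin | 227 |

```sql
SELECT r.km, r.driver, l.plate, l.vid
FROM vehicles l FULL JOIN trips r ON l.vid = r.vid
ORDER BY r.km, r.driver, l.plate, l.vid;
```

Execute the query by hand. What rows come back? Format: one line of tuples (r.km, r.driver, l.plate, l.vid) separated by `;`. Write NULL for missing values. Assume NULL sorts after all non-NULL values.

FULL OUTER JOIN keeps every row from both sides; unmatched rows get NULL for the other side's columns.
Matching on l.vid = r.vid. A NULL in a compared column never satisfies the condition.
- vid=7: no r row matches, row kept with r columns NULL.
- vid=2: no r row matches, row kept with r columns NULL.
- vid=9: no r row matches, row kept with r columns NULL.
- vid=6: no r row matches, row kept with r columns NULL.
- vid=1: no r row matches, row kept with r columns NULL.
- vid=5: 1 matching r row(s), so 1 row(s) emitted.
- vid=1: no r row matches, row kept with r columns NULL.
- 5 row(s) from r found no l partner → padded with NULL.

(173, Frank, NULL, NULL); (227, Xin, NULL, NULL); (237, Zane, NULL, NULL); (242, Grace, NULL, NULL); (294, Yara, NULL, 5); (NULL, Wendy, NULL, NULL); (NULL, NULL, DM, 1); (NULL, NULL, DM, 9); (NULL, NULL, PD, 6); (NULL, NULL, UI, 1); (NULL, NULL, NULL, 2); (NULL, NULL, NULL, 7)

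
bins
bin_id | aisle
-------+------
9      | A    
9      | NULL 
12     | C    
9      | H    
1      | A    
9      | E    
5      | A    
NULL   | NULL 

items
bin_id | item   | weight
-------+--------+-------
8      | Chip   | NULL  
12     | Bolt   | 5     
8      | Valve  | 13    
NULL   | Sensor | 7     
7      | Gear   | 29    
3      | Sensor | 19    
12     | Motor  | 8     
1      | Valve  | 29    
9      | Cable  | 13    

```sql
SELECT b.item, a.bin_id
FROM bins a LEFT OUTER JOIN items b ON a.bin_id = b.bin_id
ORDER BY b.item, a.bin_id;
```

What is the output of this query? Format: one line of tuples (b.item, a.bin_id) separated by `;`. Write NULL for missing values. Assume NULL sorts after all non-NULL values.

LEFT JOIN keeps every row from `bins`; unmatched rows get NULL for `items`'s columns.
Matching on a.bin_id = b.bin_id. A NULL in a compared column never satisfies the condition.
- a row (bin_id=9): matches 1 b row(s) → 1 output row(s).
- a row (bin_id=9): matches 1 b row(s) → 1 output row(s).
- a row (bin_id=12): matches 2 b row(s) → 2 output row(s).
- a row (bin_id=9): matches 1 b row(s) → 1 output row(s).
- a row (bin_id=1): matches 1 b row(s) → 1 output row(s).
- a row (bin_id=9): matches 1 b row(s) → 1 output row(s).
- a row (bin_id=5): no match → kept, b columns NULL.
- a row (bin_id=NULL): no match → kept, b columns NULL.
After projecting and ordering:
b.item | a.bin_id
Bolt | 12
Cable | 9
Cable | 9
Cable | 9
Cable | 9
Motor | 12
Valve | 1
NULL | 5
NULL | NULL

(Bolt, 12); (Cable, 9); (Cable, 9); (Cable, 9); (Cable, 9); (Motor, 12); (Valve, 1); (NULL, 5); (NULL, NULL)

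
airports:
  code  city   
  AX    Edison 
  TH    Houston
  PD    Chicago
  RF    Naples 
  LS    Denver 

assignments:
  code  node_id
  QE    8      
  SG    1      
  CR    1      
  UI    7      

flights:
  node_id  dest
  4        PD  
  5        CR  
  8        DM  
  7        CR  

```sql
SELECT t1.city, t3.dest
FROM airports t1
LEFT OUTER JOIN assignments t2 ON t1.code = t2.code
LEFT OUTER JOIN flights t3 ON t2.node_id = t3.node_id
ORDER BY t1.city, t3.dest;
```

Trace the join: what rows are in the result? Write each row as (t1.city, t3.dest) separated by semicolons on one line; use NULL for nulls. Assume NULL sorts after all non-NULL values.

Joins associate left-to-right: airports LEFT JOIN assignments on code gives 5 intermediate row(s).
Then LEFT JOIN `flights t3` on node_id: each of those 5 rows is kept; rows whose t2.node_id has no match in t3 get NULL for t3's columns.

(Chicago, NULL); (Denver, NULL); (Edison, NULL); (Houston, NULL); (Naples, NULL)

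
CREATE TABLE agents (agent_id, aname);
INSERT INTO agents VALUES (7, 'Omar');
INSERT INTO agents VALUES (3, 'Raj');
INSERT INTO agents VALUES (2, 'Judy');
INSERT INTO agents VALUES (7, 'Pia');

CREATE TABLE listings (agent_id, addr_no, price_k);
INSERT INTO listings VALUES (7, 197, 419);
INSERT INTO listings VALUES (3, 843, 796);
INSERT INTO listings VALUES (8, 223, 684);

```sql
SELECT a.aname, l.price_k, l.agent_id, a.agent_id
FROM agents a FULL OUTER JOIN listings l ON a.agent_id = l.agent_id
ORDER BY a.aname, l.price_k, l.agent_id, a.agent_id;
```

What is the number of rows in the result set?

FULL OUTER JOIN keeps every row from both sides; unmatched rows get NULL for the other side's columns.
Matching on a.agent_id = l.agent_id.
- a (agent_id=7) pairs with 1 row(s) of l.
- a (agent_id=3) pairs with 1 row(s) of l.
- a (agent_id=2) has no partner → padded with NULL.
- a (agent_id=7) pairs with 1 row(s) of l.
- 1 l row(s) had no a match → kept, a columns NULL.
Total: 3 matched + 2 padded = 5 rows.

5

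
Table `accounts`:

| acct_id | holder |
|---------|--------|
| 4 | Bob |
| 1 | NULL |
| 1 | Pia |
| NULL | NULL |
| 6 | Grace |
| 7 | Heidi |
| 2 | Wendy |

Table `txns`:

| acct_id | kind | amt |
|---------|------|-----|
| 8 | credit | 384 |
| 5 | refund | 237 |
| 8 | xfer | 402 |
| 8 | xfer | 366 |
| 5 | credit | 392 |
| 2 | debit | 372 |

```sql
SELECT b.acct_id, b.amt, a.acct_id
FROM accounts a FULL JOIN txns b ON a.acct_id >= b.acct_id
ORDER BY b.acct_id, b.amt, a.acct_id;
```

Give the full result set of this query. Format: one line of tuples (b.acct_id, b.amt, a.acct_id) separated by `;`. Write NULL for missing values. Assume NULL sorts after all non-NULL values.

(2, 372, 2); (2, 372, 4); (2, 372, 6); (2, 372, 7); (5, 237, 6); (5, 237, 7); (5, 392, 6); (5, 392, 7); (8, 366, NULL); (8, 384, NULL); (8, 402, NULL); (NULL, NULL, 1); (NULL, NULL, 1); (NULL, NULL, NULL)

FULL OUTER JOIN keeps every row from both sides; unmatched rows get NULL for the other side's columns.
Matching on a.acct_id >= b.acct_id. A NULL in a compared column never satisfies the condition.
Matched pairs: 8; unmatched a rows kept: 3; unmatched b rows kept: 3.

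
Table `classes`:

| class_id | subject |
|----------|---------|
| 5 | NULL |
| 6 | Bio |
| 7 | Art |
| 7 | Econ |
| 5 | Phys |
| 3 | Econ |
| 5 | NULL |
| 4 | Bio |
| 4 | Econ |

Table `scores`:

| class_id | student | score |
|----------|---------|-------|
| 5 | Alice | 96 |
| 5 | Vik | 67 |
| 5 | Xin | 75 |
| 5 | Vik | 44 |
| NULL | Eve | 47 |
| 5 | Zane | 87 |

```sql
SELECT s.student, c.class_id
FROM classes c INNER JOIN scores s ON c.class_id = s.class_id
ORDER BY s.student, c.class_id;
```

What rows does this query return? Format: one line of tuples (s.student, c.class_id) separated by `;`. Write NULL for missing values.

(Alice, 5); (Alice, 5); (Alice, 5); (Vik, 5); (Vik, 5); (Vik, 5); (Vik, 5); (Vik, 5); (Vik, 5); (Xin, 5); (Xin, 5); (Xin, 5); (Zane, 5); (Zane, 5); (Zane, 5)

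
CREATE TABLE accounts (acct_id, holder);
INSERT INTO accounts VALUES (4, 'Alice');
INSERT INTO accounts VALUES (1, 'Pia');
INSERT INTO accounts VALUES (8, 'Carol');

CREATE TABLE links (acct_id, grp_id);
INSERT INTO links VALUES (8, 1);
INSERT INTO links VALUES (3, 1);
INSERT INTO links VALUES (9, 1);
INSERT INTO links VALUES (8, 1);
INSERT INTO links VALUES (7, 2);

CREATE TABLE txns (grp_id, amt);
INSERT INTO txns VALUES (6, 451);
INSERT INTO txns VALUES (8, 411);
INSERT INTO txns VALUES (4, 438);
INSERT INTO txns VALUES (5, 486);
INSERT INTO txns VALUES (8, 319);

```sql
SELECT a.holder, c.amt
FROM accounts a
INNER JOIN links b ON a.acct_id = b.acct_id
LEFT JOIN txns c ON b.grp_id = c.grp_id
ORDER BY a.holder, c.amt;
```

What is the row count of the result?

2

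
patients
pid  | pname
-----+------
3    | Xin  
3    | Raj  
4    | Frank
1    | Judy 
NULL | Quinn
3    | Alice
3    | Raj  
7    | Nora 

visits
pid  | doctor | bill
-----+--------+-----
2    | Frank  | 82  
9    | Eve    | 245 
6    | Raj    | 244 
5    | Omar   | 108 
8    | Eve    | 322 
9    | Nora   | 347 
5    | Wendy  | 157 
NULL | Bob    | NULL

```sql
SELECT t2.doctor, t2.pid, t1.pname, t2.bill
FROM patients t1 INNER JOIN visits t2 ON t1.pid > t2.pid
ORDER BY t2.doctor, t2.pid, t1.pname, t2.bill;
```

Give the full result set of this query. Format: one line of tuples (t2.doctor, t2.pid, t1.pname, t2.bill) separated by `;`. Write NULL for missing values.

(Frank, 2, Alice, 82); (Frank, 2, Frank, 82); (Frank, 2, Nora, 82); (Frank, 2, Raj, 82); (Frank, 2, Raj, 82); (Frank, 2, Xin, 82); (Omar, 5, Nora, 108); (Raj, 6, Nora, 244); (Wendy, 5, Nora, 157)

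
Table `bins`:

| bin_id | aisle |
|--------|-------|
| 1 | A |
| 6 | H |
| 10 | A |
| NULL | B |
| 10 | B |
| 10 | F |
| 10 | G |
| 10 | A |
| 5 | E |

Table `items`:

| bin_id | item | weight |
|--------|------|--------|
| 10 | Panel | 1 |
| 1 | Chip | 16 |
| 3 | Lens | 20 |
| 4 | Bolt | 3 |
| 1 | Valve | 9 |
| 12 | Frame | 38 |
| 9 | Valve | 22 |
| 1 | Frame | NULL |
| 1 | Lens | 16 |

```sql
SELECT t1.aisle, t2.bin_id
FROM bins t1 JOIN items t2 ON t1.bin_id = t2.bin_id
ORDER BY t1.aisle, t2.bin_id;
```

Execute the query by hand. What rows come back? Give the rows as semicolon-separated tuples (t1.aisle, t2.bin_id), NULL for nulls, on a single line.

(A, 1); (A, 1); (A, 1); (A, 1); (A, 10); (A, 10); (B, 10); (F, 10); (G, 10)

INNER JOIN keeps only pairs where the ON condition holds.
Matching on t1.bin_id = t2.bin_id. A NULL in a compared column never satisfies the condition.
- t1 row (bin_id=1): matches 4 t2 row(s) → 4 output row(s).
- t1 row (bin_id=6): no match → dropped.
- t1 row (bin_id=10): matches 1 t2 row(s) → 1 output row(s).
- t1 row (bin_id=NULL): no match → dropped.
- t1 row (bin_id=10): matches 1 t2 row(s) → 1 output row(s).
- t1 row (bin_id=10): matches 1 t2 row(s) → 1 output row(s).
- t1 row (bin_id=10): matches 1 t2 row(s) → 1 output row(s).
- t1 row (bin_id=10): matches 1 t2 row(s) → 1 output row(s).
- t1 row (bin_id=5): no match → dropped.
After projecting and ordering:
t1.aisle | t2.bin_id
A | 1
A | 1
A | 1
A | 1
A | 10
A | 10
B | 10
F | 10
G | 10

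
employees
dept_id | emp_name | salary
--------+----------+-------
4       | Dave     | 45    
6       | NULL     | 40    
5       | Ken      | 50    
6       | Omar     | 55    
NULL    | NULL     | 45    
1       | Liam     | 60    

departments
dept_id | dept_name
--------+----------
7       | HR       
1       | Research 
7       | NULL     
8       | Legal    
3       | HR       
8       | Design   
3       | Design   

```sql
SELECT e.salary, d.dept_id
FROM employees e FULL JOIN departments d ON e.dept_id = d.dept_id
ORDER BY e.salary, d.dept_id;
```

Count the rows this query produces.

12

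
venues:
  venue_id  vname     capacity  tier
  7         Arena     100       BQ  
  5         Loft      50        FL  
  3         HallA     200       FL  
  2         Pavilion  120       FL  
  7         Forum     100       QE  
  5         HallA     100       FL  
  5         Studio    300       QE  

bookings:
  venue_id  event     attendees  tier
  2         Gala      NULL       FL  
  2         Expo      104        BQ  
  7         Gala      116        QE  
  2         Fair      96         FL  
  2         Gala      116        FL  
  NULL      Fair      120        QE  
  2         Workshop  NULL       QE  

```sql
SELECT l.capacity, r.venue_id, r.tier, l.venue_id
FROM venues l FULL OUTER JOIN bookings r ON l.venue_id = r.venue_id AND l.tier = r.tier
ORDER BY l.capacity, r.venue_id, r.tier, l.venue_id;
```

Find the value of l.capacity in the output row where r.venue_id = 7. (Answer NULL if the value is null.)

FULL OUTER JOIN keeps every row from both sides; unmatched rows get NULL for the other side's columns.
Matching on l.venue_id = r.venue_id AND l.tier = r.tier. A NULL in a compared column never satisfies the condition.
- l row (venue_id=7, tier=BQ): no match → kept, r columns NULL.
- l row (venue_id=5, tier=FL): no match → kept, r columns NULL.
- l row (venue_id=3, tier=FL): no match → kept, r columns NULL.
- l row (venue_id=2, tier=FL): matches 3 r row(s) → 3 output row(s).
- l row (venue_id=7, tier=QE): matches 1 r row(s) → 1 output row(s).
- l row (venue_id=5, tier=FL): no match → kept, r columns NULL.
- l row (venue_id=5, tier=QE): no match → kept, r columns NULL.
- 3 r row(s) had no l match → kept, l columns NULL.

100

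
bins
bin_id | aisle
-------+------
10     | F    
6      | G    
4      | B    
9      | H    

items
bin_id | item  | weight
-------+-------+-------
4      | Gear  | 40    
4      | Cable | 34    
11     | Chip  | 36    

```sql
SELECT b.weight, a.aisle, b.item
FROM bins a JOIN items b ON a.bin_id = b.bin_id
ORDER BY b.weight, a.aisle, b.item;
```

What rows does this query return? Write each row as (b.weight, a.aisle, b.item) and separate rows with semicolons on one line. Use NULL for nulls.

(34, B, Cable); (40, B, Gear)

INNER JOIN keeps only pairs where the ON condition holds.
Matching on a.bin_id = b.bin_id.
Matched pairs: 2.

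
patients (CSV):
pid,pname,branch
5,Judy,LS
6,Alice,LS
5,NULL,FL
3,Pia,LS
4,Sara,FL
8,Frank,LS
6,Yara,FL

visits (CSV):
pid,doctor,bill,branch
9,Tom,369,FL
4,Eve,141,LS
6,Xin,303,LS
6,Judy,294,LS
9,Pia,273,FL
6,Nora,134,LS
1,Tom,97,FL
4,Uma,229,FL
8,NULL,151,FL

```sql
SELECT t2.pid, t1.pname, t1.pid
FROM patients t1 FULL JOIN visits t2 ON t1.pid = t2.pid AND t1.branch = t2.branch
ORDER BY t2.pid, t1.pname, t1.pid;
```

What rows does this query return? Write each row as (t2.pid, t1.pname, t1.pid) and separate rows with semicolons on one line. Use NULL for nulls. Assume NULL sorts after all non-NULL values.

FULL OUTER JOIN keeps every row from both sides; unmatched rows get NULL for the other side's columns.
Matching on t1.pid = t2.pid AND t1.branch = t2.branch.
Matched pairs: 4; unmatched t1 rows kept: 5; unmatched t2 rows kept: 5.

(1, NULL, NULL); (4, Sara, 4); (4, NULL, NULL); (6, Alice, 6); (6, Alice, 6); (6, Alice, 6); (8, NULL, NULL); (9, NULL, NULL); (9, NULL, NULL); (NULL, Frank, 8); (NULL, Judy, 5); (NULL, Pia, 3); (NULL, Yara, 6); (NULL, NULL, 5)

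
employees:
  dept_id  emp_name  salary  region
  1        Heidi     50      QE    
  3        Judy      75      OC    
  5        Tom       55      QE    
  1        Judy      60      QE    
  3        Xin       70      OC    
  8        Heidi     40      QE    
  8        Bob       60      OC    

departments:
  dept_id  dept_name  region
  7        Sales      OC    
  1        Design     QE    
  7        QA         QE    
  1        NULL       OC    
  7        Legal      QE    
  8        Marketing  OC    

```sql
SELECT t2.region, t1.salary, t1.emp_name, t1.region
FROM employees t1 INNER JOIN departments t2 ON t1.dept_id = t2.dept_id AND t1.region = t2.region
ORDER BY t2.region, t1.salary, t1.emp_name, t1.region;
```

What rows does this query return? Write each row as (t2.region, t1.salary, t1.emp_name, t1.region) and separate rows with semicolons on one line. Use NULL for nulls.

INNER JOIN keeps only pairs where the ON condition holds.
Matching on t1.dept_id = t2.dept_id AND t1.region = t2.region.
- dept_id=1, region=QE: 1 matching t2 row(s), so 1 row(s) emitted.
- dept_id=3, region=OC: no matching t2 row, dropped.
- dept_id=5, region=QE: no matching t2 row, dropped.
- dept_id=1, region=QE: 1 matching t2 row(s), so 1 row(s) emitted.
- dept_id=3, region=OC: no matching t2 row, dropped.
- dept_id=8, region=QE: no matching t2 row, dropped.
- dept_id=8, region=OC: 1 matching t2 row(s), so 1 row(s) emitted.
After projecting and ordering:
t2.region | t1.salary | t1.emp_name | t1.region
OC | 60 | Bob | OC
QE | 50 | Heidi | QE
QE | 60 | Judy | QE

(OC, 60, Bob, OC); (QE, 50, Heidi, QE); (QE, 60, Judy, QE)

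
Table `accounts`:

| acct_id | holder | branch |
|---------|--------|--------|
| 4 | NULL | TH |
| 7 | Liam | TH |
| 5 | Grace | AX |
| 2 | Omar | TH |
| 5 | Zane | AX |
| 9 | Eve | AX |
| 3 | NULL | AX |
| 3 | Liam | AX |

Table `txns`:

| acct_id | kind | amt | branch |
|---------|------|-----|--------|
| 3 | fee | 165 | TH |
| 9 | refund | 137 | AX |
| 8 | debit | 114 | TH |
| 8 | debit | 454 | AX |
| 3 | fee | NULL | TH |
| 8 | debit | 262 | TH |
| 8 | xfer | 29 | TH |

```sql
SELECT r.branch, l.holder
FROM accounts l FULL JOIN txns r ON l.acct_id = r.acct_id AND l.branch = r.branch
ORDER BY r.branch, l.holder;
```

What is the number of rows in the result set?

FULL OUTER JOIN keeps every row from both sides; unmatched rows get NULL for the other side's columns.
Matching on l.acct_id = r.acct_id AND l.branch = r.branch.
- l (acct_id=4, branch=TH) has no partner → padded with NULL.
- l (acct_id=7, branch=TH) has no partner → padded with NULL.
- l (acct_id=5, branch=AX) has no partner → padded with NULL.
- l (acct_id=2, branch=TH) has no partner → padded with NULL.
- l (acct_id=5, branch=AX) has no partner → padded with NULL.
- l (acct_id=9, branch=AX) pairs with 1 row(s) of r.
- l (acct_id=3, branch=AX) has no partner → padded with NULL.
- l (acct_id=3, branch=AX) has no partner → padded with NULL.
- 6 r row(s) had no l match → kept, l columns NULL.
Total: 1 matched + 13 padded = 14 rows.

14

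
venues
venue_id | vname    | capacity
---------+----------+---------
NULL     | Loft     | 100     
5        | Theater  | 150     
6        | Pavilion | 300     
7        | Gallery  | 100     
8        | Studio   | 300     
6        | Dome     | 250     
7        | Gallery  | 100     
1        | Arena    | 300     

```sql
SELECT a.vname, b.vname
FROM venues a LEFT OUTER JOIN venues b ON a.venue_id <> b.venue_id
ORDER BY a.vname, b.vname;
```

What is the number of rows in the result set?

39

LEFT JOIN keeps every row from `venues a`; unmatched rows get NULL for `venues b`'s columns.
Matching on a.venue_id <> b.venue_id. A NULL in a compared column never satisfies the condition.
Matched pairs: 38; unmatched a rows kept: 1.
Total: 38 matched + 1 padded = 39 rows.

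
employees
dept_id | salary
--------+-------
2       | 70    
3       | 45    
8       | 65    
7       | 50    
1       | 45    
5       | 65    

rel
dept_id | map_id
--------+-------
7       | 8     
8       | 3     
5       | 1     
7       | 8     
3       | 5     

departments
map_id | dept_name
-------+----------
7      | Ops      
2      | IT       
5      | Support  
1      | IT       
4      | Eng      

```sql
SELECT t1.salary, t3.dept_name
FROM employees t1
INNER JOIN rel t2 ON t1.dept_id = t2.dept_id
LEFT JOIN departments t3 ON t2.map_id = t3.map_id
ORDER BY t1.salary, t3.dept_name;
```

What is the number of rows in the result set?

Joins associate left-to-right: employees INNER JOIN rel on dept_id gives 5 intermediate row(s).
Then LEFT JOIN `departments t3` on map_id: each of those 5 rows is kept; rows whose t2.map_id has no match in t3 get NULL for t3's columns.
Result: 5 row(s).

5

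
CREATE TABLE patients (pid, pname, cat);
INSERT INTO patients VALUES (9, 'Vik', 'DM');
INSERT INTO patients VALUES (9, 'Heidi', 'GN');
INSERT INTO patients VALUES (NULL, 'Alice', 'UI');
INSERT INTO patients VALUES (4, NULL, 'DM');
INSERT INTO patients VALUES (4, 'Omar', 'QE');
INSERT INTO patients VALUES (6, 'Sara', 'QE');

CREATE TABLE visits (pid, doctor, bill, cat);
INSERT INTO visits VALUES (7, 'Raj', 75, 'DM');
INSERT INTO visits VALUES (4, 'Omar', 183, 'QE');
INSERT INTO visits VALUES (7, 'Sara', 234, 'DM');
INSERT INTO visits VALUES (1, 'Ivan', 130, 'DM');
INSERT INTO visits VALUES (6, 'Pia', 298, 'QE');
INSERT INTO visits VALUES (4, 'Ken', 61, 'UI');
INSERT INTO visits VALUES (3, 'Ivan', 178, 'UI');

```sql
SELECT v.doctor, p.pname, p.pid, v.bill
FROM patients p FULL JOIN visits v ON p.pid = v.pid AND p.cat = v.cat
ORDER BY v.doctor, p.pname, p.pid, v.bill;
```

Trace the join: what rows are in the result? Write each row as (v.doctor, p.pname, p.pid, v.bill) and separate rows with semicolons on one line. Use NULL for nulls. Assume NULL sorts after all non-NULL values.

(Ivan, NULL, NULL, 130); (Ivan, NULL, NULL, 178); (Ken, NULL, NULL, 61); (Omar, Omar, 4, 183); (Pia, Sara, 6, 298); (Raj, NULL, NULL, 75); (Sara, NULL, NULL, 234); (NULL, Alice, NULL, NULL); (NULL, Heidi, 9, NULL); (NULL, Vik, 9, NULL); (NULL, NULL, 4, NULL)

FULL OUTER JOIN keeps every row from both sides; unmatched rows get NULL for the other side's columns.
Matching on p.pid = v.pid AND p.cat = v.cat. A NULL in a compared column never satisfies the condition.
- p (pid=9, cat=DM) has no partner → padded with NULL.
- p (pid=9, cat=GN) has no partner → padded with NULL.
- p (pid=NULL, cat=UI) has no partner → padded with NULL.
- p (pid=4, cat=DM) has no partner → padded with NULL.
- p (pid=4, cat=QE) pairs with 1 row(s) of v.
- p (pid=6, cat=QE) pairs with 1 row(s) of v.
- plus 5 unmatched v row(s), each kept with NULL p columns.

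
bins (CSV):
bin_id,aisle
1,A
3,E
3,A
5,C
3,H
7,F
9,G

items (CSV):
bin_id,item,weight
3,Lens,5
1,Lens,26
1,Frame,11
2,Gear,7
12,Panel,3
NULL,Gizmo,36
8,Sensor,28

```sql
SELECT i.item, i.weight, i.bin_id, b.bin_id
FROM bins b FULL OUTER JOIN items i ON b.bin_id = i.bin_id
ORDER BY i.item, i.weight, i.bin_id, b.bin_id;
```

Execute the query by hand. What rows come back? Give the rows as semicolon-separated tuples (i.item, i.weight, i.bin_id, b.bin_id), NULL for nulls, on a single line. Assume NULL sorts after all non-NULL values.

FULL OUTER JOIN keeps every row from both sides; unmatched rows get NULL for the other side's columns.
Matching on b.bin_id = i.bin_id. A NULL in a compared column never satisfies the condition.
Matched pairs: 5; unmatched b rows kept: 3; unmatched i rows kept: 4.

(Frame, 11, 1, 1); (Gear, 7, 2, NULL); (Gizmo, 36, NULL, NULL); (Lens, 5, 3, 3); (Lens, 5, 3, 3); (Lens, 5, 3, 3); (Lens, 26, 1, 1); (Panel, 3, 12, NULL); (Sensor, 28, 8, NULL); (NULL, NULL, NULL, 5); (NULL, NULL, NULL, 7); (NULL, NULL, NULL, 9)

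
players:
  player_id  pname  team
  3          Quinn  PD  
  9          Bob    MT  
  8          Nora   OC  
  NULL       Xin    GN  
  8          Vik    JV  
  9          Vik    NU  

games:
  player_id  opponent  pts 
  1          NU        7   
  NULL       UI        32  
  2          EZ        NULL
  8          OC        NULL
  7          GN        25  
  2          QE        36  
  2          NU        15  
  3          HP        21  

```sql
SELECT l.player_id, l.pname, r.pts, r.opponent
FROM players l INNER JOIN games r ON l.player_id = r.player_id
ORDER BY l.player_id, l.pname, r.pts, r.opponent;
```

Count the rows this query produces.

3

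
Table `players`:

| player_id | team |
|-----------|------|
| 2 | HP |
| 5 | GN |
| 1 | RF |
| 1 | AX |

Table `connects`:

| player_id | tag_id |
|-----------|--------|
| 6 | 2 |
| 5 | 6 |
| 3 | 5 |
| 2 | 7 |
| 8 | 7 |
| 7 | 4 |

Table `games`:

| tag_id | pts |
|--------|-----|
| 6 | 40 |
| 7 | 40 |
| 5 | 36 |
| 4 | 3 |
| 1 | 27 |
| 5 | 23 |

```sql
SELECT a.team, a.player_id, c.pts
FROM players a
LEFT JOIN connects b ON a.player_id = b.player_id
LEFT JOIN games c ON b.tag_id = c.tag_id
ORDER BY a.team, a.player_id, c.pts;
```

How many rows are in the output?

Step 1 — a LEFT JOIN b on player_id → 4 row(s).
Then LEFT JOIN `games c` on tag_id: each of those 4 rows is kept; rows whose b.tag_id has no match in c get NULL for c's columns.
Result: 4 row(s).

4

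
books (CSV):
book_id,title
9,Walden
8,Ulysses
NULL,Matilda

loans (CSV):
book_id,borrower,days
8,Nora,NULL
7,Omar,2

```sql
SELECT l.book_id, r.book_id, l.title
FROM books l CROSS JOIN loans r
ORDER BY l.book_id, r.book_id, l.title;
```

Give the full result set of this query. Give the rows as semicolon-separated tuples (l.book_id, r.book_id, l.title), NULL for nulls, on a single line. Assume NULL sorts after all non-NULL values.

CROSS JOIN pairs every row of `books` with every row of `loans`: 3 × 2 = 6 rows.
After projecting and ordering:
l.book_id | r.book_id | l.title
8 | 7 | Ulysses
8 | 8 | Ulysses
9 | 7 | Walden
9 | 8 | Walden
NULL | 7 | Matilda
NULL | 8 | Matilda

(8, 7, Ulysses); (8, 8, Ulysses); (9, 7, Walden); (9, 8, Walden); (NULL, 7, Matilda); (NULL, 8, Matilda)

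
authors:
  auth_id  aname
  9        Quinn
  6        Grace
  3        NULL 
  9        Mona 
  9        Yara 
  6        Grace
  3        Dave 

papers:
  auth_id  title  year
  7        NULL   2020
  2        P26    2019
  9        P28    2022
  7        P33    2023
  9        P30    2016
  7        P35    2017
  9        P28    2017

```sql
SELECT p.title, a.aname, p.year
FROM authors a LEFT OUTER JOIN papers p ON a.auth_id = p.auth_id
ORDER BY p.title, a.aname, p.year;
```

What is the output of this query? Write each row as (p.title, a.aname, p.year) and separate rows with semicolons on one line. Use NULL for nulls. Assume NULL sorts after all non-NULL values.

(P28, Mona, 2017); (P28, Mona, 2022); (P28, Quinn, 2017); (P28, Quinn, 2022); (P28, Yara, 2017); (P28, Yara, 2022); (P30, Mona, 2016); (P30, Quinn, 2016); (P30, Yara, 2016); (NULL, Dave, NULL); (NULL, Grace, NULL); (NULL, Grace, NULL); (NULL, NULL, NULL)

LEFT JOIN keeps every row from `authors`; unmatched rows get NULL for `papers`'s columns.
Matching on a.auth_id = p.auth_id.
- a[0] auth_id=9 → 3 match(es) in p → 3 row(s).
- a[1] auth_id=6 → no match; kept with NULLs on the p side.
- a[2] auth_id=3 → no match; kept with NULLs on the p side.
- a[3] auth_id=9 → 3 match(es) in p → 3 row(s).
- a[4] auth_id=9 → 3 match(es) in p → 3 row(s).
- a[5] auth_id=6 → no match; kept with NULLs on the p side.
- a[6] auth_id=3 → no match; kept with NULLs on the p side.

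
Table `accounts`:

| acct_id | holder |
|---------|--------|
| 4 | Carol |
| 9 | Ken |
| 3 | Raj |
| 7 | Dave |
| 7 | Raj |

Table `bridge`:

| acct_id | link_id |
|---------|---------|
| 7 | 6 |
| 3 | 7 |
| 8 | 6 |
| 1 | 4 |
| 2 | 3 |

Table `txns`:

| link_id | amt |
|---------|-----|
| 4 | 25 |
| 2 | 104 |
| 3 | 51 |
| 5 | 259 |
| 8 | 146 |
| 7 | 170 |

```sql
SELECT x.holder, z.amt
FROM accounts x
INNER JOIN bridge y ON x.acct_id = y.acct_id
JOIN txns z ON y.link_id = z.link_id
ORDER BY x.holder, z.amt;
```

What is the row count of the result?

Evaluate left to right. First `accounts x INNER JOIN bridge y` on acct_id: 3 row(s).
Then INNER JOIN `txns z` on link_id: keep only rows whose y.link_id appears in z.
Result: 1 row(s).

1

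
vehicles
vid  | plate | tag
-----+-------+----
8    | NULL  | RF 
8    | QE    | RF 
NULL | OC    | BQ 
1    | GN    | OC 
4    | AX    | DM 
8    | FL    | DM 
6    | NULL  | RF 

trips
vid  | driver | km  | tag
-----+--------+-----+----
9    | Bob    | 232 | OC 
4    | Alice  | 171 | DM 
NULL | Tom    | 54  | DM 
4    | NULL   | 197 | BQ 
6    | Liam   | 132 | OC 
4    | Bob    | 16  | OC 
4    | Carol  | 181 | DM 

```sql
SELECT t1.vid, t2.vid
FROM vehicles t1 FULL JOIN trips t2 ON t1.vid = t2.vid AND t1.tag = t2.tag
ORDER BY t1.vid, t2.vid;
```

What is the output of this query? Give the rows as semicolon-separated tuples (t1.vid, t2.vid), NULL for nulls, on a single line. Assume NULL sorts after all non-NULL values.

(1, NULL); (4, 4); (4, 4); (6, NULL); (8, NULL); (8, NULL); (8, NULL); (NULL, 4); (NULL, 4); (NULL, 6); (NULL, 9); (NULL, NULL); (NULL, NULL)

FULL OUTER JOIN keeps every row from both sides; unmatched rows get NULL for the other side's columns.
Matching on t1.vid = t2.vid AND t1.tag = t2.tag. A NULL in a compared column never satisfies the condition.
- t1[0] vid=8, tag=RF → no match; kept with NULLs on the t2 side.
- t1[1] vid=8, tag=RF → no match; kept with NULLs on the t2 side.
- t1[2] vid=NULL, tag=BQ → no match; kept with NULLs on the t2 side.
- t1[3] vid=1, tag=OC → no match; kept with NULLs on the t2 side.
- t1[4] vid=4, tag=DM → 2 match(es) in t2 → 2 row(s).
- t1[5] vid=8, tag=DM → no match; kept with NULLs on the t2 side.
- t1[6] vid=6, tag=RF → no match; kept with NULLs on the t2 side.
- 5 t2 row(s) had no t1 match → kept, t1 columns NULL.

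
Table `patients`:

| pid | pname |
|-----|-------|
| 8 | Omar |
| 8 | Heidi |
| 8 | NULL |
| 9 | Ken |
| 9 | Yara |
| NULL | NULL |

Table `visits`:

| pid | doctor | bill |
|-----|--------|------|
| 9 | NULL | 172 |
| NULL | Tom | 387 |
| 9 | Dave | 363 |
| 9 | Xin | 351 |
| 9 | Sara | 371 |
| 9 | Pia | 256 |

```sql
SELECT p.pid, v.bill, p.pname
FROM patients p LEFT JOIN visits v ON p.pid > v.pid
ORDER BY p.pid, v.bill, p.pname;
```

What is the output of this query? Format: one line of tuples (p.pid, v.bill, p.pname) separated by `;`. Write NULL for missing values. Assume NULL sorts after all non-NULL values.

LEFT JOIN keeps every row from `patients`; unmatched rows get NULL for `visits`'s columns.
Matching on p.pid > v.pid. A NULL in a compared column never satisfies the condition.
Matched pairs: 0; unmatched p rows kept: 6.

(8, NULL, Heidi); (8, NULL, Omar); (8, NULL, NULL); (9, NULL, Ken); (9, NULL, Yara); (NULL, NULL, NULL)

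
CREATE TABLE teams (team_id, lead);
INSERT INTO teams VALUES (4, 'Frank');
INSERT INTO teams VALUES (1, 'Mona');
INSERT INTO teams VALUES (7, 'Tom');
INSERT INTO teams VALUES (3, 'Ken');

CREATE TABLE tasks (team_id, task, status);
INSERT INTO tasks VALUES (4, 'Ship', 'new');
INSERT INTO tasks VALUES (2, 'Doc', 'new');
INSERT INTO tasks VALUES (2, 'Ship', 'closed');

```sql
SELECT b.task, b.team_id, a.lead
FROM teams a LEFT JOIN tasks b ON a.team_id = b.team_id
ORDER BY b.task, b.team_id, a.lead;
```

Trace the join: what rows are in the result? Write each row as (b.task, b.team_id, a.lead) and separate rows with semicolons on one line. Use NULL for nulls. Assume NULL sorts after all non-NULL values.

LEFT JOIN keeps every row from `teams`; unmatched rows get NULL for `tasks`'s columns.
Matching on a.team_id = b.team_id.
- a row (team_id=4): matches 1 b row(s) → 1 output row(s).
- a row (team_id=1): no match → kept, b columns NULL.
- a row (team_id=7): no match → kept, b columns NULL.
- a row (team_id=3): no match → kept, b columns NULL.
After projecting and ordering:
b.task | b.team_id | a.lead
Ship | 4 | Frank
NULL | NULL | Ken
NULL | NULL | Mona
NULL | NULL | Tom

(Ship, 4, Frank); (NULL, NULL, Ken); (NULL, NULL, Mona); (NULL, NULL, Tom)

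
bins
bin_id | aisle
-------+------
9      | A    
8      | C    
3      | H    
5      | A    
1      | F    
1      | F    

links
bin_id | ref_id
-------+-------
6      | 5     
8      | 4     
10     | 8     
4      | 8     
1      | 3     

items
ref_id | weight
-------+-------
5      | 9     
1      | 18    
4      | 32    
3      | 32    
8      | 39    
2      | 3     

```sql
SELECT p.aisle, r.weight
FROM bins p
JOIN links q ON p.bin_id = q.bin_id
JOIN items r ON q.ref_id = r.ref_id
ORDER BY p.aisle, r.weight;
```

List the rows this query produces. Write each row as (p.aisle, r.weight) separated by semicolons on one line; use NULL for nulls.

Evaluate left to right. First `bins p INNER JOIN links q` on bin_id: 3 row(s).
Then INNER JOIN `items r` on ref_id: keep only rows whose q.ref_id appears in r.

(C, 32); (F, 32); (F, 32)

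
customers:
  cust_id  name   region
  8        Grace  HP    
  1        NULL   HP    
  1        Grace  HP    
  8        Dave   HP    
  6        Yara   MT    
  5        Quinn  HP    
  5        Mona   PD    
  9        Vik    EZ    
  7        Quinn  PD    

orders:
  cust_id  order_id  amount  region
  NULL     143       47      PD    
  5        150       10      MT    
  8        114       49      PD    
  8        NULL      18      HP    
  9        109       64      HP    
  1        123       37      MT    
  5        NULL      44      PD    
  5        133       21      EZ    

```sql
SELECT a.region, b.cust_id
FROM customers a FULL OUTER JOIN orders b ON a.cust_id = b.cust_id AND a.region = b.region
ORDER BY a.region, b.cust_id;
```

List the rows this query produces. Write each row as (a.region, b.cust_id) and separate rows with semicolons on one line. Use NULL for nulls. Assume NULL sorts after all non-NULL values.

FULL OUTER JOIN keeps every row from both sides; unmatched rows get NULL for the other side's columns.
Matching on a.cust_id = b.cust_id AND a.region = b.region. A NULL in a compared column never satisfies the condition.
Matched pairs: 3; unmatched a rows kept: 6; unmatched b rows kept: 6.

(EZ, NULL); (HP, 8); (HP, 8); (HP, NULL); (HP, NULL); (HP, NULL); (MT, NULL); (PD, 5); (PD, NULL); (NULL, 1); (NULL, 5); (NULL, 5); (NULL, 8); (NULL, 9); (NULL, NULL)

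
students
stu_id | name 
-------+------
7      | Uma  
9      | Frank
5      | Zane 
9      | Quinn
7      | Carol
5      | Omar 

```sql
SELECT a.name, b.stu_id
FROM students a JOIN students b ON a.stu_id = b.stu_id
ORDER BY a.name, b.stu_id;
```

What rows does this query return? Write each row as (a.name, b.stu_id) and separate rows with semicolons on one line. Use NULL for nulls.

INNER JOIN keeps only pairs where the ON condition holds.
Matching on a.stu_id = b.stu_id.
Matched pairs: 12.

(Carol, 7); (Carol, 7); (Frank, 9); (Frank, 9); (Omar, 5); (Omar, 5); (Quinn, 9); (Quinn, 9); (Uma, 7); (Uma, 7); (Zane, 5); (Zane, 5)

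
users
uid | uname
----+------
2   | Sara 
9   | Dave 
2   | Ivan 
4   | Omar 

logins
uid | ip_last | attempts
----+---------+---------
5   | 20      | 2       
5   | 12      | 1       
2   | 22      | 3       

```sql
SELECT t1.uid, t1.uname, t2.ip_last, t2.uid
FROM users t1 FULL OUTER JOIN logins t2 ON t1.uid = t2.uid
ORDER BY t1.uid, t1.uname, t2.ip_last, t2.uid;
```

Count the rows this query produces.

6

FULL OUTER JOIN keeps every row from both sides; unmatched rows get NULL for the other side's columns.
Matching on t1.uid = t2.uid.
- uid=2: 1 matching t2 row(s), so 1 row(s) emitted.
- uid=9: no t2 row matches, row kept with t2 columns NULL.
- uid=2: 1 matching t2 row(s), so 1 row(s) emitted.
- uid=4: no t2 row matches, row kept with t2 columns NULL.
- plus 2 unmatched t2 row(s), each kept with NULL t1 columns.
Total: 2 matched + 4 padded = 6 rows.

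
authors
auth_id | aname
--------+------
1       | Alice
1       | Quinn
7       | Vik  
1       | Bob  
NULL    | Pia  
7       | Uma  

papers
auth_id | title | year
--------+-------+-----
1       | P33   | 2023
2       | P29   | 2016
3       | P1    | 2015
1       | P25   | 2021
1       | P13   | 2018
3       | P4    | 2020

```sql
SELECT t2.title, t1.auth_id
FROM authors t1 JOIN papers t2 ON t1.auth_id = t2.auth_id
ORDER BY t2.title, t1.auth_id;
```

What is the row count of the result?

9

INNER JOIN keeps only pairs where the ON condition holds.
Matching on t1.auth_id = t2.auth_id. A NULL in a compared column never satisfies the condition.
- t1[0] auth_id=1 → 3 match(es) in t2 → 3 row(s).
- t1[1] auth_id=1 → 3 match(es) in t2 → 3 row(s).
- t1[2] auth_id=7 → no match; dropped.
- t1[3] auth_id=1 → 3 match(es) in t2 → 3 row(s).
- t1[4] auth_id=NULL → no match; dropped.
- t1[5] auth_id=7 → no match; dropped.
Total: 9 rows.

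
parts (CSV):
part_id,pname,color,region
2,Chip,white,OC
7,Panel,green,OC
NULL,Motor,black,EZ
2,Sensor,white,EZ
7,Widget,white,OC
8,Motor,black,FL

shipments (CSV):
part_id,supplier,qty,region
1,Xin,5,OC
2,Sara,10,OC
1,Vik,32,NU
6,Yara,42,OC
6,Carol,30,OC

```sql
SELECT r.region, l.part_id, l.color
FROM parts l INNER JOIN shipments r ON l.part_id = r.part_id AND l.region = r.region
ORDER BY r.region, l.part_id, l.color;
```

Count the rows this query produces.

1

INNER JOIN keeps only pairs where the ON condition holds.
Matching on l.part_id = r.part_id AND l.region = r.region. A NULL in a compared column never satisfies the condition.
Matched pairs: 1.
Total: 1 rows.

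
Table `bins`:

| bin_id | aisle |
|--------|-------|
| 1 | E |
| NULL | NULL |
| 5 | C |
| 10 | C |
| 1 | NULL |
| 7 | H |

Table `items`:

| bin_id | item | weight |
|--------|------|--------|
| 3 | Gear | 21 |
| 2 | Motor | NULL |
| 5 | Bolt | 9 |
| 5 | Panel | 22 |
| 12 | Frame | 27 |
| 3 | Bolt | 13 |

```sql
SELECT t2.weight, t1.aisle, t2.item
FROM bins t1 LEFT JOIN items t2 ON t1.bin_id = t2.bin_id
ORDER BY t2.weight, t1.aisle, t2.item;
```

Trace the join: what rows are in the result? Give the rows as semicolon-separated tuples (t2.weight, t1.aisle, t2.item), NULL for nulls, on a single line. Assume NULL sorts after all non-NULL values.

(9, C, Bolt); (22, C, Panel); (NULL, C, NULL); (NULL, E, NULL); (NULL, H, NULL); (NULL, NULL, NULL); (NULL, NULL, NULL)

LEFT JOIN keeps every row from `bins`; unmatched rows get NULL for `items`'s columns.
Matching on t1.bin_id = t2.bin_id. A NULL in a compared column never satisfies the condition.
- t1[0] bin_id=1 → no match; kept with NULLs on the t2 side.
- t1[1] bin_id=NULL → no match; kept with NULLs on the t2 side.
- t1[2] bin_id=5 → 2 match(es) in t2 → 2 row(s).
- t1[3] bin_id=10 → no match; kept with NULLs on the t2 side.
- t1[4] bin_id=1 → no match; kept with NULLs on the t2 side.
- t1[5] bin_id=7 → no match; kept with NULLs on the t2 side.
After projecting and ordering:
t2.weight | t1.aisle | t2.item
9 | C | Bolt
22 | C | Panel
NULL | C | NULL
NULL | E | NULL
NULL | H | NULL
NULL | NULL | NULL
NULL | NULL | NULL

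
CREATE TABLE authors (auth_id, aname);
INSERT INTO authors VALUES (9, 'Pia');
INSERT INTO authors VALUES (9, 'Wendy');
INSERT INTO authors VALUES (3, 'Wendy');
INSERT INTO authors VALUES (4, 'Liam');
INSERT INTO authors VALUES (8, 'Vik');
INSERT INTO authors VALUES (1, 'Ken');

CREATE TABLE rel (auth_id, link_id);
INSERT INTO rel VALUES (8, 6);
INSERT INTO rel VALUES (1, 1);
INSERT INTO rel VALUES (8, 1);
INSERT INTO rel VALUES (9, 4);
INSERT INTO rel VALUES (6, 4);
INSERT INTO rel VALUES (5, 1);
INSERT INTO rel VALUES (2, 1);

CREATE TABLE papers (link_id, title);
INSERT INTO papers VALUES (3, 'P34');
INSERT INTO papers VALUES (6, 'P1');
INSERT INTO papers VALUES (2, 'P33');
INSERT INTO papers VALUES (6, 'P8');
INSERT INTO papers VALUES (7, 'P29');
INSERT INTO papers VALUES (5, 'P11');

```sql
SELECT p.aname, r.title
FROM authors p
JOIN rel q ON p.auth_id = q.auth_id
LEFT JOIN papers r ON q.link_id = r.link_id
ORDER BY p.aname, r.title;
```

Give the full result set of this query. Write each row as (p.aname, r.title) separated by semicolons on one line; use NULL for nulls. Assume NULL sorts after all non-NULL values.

(Ken, NULL); (Pia, NULL); (Vik, P1); (Vik, P8); (Vik, NULL); (Wendy, NULL)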